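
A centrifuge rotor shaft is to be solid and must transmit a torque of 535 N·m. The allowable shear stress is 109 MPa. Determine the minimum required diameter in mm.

For a solid shaft τ_max = 16T/(πd³), so d = (16T/(π τ_allow))^(1/3) = (16·535.0/(π·1.09×10^8))^(1/3) = 0.02924 m.

29.2 mm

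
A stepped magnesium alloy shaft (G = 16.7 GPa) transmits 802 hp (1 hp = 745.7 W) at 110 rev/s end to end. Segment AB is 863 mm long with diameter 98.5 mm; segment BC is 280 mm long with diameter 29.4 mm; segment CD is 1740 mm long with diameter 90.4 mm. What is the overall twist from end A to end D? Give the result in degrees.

ω = 2π·110 = 691.2 rad/s, so T = P/ω = 802×745.7 / 691.2 = 865.3 N·m.
J_AB = π(0.0985)⁴/32 = 9.24×10^-6 m⁴; J_BC = π(0.0294)⁴/32 = 7.33×10^-8 m⁴; J_CD = π(0.0904)⁴/32 = 6.56×10^-6 m⁴.
θ = (T/G)·Σ L_i/J_i = (865.3/16.7×10⁹)·(0.863/9.24×10^-6 + 0.280/7.33×10^-8 + 1.74/6.56×10^-6) = 0.2164 rad.

12.4°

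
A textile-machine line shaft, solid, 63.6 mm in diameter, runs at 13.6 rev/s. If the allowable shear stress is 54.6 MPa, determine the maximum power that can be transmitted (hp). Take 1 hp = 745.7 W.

316 hp

J = πd⁴/32 = π(0.0636)⁴/32 = 1.606×10^-6 m⁴.
T_max = τ_allow·J/r = 5.46×10^7 × 1.606×10^-6 / 0.0318 = 2758 N·m.
ω = 2π·13.6 = 85.45 rad/s, so P_max = T_max·ω = 2.357×10^5 W.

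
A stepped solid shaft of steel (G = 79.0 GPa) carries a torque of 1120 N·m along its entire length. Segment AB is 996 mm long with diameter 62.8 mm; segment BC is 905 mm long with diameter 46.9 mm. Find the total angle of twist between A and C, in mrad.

36.3 mrad

J_AB = π(0.0628)⁴/32 = 1.53×10^-6 m⁴; J_BC = π(0.0469)⁴/32 = 4.75×10^-7 m⁴.
θ = (T/G)·Σ L_i/J_i = (1120/79.0×10⁹)·(0.996/1.53×10^-6 + 0.905/4.75×10^-7) = 0.03626 rad.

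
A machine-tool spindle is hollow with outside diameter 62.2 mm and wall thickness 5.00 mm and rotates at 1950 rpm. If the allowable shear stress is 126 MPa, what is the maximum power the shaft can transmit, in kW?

613 kW

J = π(d_o⁴ − d_i⁴)/32 = π(0.0622⁴ − 0.0522⁴)/32 = 7.405×10^-7 m⁴.
T_max = τ_allow·J/r = 1.26×10^8 × 7.405×10^-7 / 0.0311 = 3000 N·m.
ω = 2π·1950/60 = 204.2 rad/s, so P_max = T_max·ω = 6.127×10^5 W.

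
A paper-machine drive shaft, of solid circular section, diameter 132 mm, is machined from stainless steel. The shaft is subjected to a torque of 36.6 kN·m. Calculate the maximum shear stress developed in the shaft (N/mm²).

81.0 N/mm²

J = πd⁴/32 = π(0.132)⁴/32 = 2.981×10^-5 m⁴.
τ_max = T·r/J = 36600 × 0.0660 / 2.981×10^-5 = 8.105×10^7 Pa.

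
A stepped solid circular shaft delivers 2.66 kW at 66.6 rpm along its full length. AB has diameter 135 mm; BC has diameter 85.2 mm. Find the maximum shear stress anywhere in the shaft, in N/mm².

3.14 N/mm²

ω = 2π·66.6/60 = 6.974 rad/s, so T = P/ω = 2.66×10³ / 6.974 = 381.4 N·m.
Under the same torque, τ_max = 16T/(πd³) is largest where d is smallest — segment BC (d = 85.2 mm).
τ_max = 16·381.4/(π·(0.0852)³) = 3.141×10^6 Pa.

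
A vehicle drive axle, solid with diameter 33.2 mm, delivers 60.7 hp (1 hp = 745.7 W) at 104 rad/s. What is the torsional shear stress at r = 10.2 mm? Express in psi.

5400 psi

ω = 104 rad/s, so T = P/ω = 60.7×745.7 / 104.0 = 435.2 N·m.
J = πd⁴/32 = π(0.0332)⁴/32 = 1.193×10^-7 m⁴.
Shear stress varies linearly with radius: τ = T·r/J = 435.2 × 0.0102 / 1.193×10^-7 = 3.722×10^7 Pa.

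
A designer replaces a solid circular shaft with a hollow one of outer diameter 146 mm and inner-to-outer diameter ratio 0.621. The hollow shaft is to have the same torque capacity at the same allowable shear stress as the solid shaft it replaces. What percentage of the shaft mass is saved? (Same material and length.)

31.6 %

Equal τ_max and T ⇒ the solid shaft needs d_s³ = d_o³(1−k⁴), so d_s = 146·(1−0.621⁴)^(1/3) = 138.4 mm.
Area ratio A_h/A_s = d_o²(1−k²)/d_s² = (1−k²)/(1−k⁴)^(2/3) = 0.6840.
Mass saving = 1 − 0.6840 = 31.6 %.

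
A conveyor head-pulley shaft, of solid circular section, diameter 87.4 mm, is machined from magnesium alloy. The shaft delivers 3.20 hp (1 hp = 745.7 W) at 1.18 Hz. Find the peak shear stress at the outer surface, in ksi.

ω = 2π·1.18 = 7.414 rad/s, so T = P/ω = 3.20×745.7 / 7.414 = 321.8 N·m.
J = πd⁴/32 = π(0.0874)⁴/32 = 5.729×10^-6 m⁴.
τ_max = T·r/J = 321.8 × 0.0437 / 5.729×10^-6 = 2.455×10^6 Pa.

0.356 ksi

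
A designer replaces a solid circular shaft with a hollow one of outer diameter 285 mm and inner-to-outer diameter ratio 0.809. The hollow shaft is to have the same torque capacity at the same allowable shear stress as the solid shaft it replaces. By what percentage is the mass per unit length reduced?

49.8 %

Equal τ_max and T ⇒ the solid shaft needs d_s³ = d_o³(1−k⁴), so d_s = 285·(1−0.809⁴)^(1/3) = 236.5 mm.
Area ratio A_h/A_s = d_o²(1−k²)/d_s² = (1−k²)/(1−k⁴)^(2/3) = 0.5016.
Mass saving = 1 − 0.5016 = 49.8 %.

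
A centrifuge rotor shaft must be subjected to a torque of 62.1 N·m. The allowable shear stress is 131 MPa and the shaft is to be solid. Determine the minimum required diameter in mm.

For a solid shaft τ_max = 16T/(πd³), so d = (16T/(π τ_allow))^(1/3) = (16·62.10/(π·1.31×10^8))^(1/3) = 0.01342 m.

13.4 mm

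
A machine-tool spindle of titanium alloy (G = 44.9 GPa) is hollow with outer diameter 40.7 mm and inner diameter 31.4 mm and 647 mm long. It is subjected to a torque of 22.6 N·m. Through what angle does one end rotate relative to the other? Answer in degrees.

0.107°

J = π(d_o⁴ − d_i⁴)/32 = π(0.0407⁴ − 0.0314⁴)/32 = 1.740×10^-7 m⁴.
θ = T·L/(G·J) = 22.60 × 0.647 / (44.9×10⁹ × 1.740×10^-7) = 1.872×10^-3 rad.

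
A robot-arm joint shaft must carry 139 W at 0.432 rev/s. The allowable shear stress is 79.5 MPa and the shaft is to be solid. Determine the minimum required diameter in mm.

ω = 2π·0.432 = 2.714 rad/s, so T = P/ω = 139 / 2.714 = 51.21 N·m.
For a solid shaft τ_max = 16T/(πd³), so d = (16T/(π τ_allow))^(1/3) = (16·51.21/(π·7.95×10^7))^(1/3) = 0.01486 m.

14.9 mm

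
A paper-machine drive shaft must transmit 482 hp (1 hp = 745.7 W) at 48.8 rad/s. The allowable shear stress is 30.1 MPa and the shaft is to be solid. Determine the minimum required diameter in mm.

ω = 48.8 rad/s, so T = P/ω = 482×745.7 / 48.80 = 7365 N·m.
For a solid shaft τ_max = 16T/(πd³), so d = (16T/(π τ_allow))^(1/3) = (16·7365/(π·3.01×10^7))^(1/3) = 0.1076 m.

108 mm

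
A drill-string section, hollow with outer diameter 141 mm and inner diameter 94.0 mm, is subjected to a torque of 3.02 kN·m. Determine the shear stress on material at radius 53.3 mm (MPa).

J = π(d_o⁴ − d_i⁴)/32 = π(0.141⁴ − 0.0940⁴)/32 = 3.114×10^-5 m⁴.
Shear stress varies linearly with radius: τ = T·r/J = 3020 × 0.0533 / 3.114×10^-5 = 5.169×10^6 Pa.

5.17 MPa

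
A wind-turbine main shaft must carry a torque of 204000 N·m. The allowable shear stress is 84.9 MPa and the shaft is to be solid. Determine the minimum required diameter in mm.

230 mm

For a solid shaft τ_max = 16T/(πd³), so d = (16T/(π τ_allow))^(1/3) = (16·204000/(π·8.49×10^7))^(1/3) = 0.2304 m.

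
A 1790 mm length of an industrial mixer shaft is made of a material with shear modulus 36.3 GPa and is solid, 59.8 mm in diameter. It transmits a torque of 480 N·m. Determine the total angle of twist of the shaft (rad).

0.0189 rad

J = πd⁴/32 = π(0.0598)⁴/32 = 1.255×10^-6 m⁴.
θ = T·L/(G·J) = 480.0 × 1.79 / (36.3×10⁹ × 1.255×10^-6) = 0.01885 rad.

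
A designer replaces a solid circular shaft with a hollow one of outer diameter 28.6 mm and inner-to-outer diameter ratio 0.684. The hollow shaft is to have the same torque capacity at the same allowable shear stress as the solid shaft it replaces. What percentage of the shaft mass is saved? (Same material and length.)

37.3 %

Equal τ_max and T ⇒ the solid shaft needs d_s³ = d_o³(1−k⁴), so d_s = 28.6·(1−0.684⁴)^(1/3) = 26.34 mm.
Area ratio A_h/A_s = d_o²(1−k²)/d_s² = (1−k²)/(1−k⁴)^(2/3) = 0.6274.
Mass saving = 1 − 0.6274 = 37.3 %.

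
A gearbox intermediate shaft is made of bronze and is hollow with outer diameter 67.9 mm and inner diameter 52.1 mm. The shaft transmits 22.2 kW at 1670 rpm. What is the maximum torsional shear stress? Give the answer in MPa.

3.16 MPa

ω = 2π·1670/60 = 174.9 rad/s, so T = P/ω = 22.2×10³ / 174.9 = 126.9 N·m.
J = π(d_o⁴ − d_i⁴)/32 = π(0.0679⁴ − 0.0521⁴)/32 = 1.363×10^-6 m⁴.
τ_max = T·r/J = 126.9 × 0.0340 / 1.363×10^-6 = 3.161×10^6 Pa.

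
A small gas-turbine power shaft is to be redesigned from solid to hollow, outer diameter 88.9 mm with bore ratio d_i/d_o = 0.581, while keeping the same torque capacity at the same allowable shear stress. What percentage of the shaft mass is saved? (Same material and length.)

Equal τ_max and T ⇒ the solid shaft needs d_s³ = d_o³(1−k⁴), so d_s = 88.9·(1−0.581⁴)^(1/3) = 85.39 mm.
Area ratio A_h/A_s = d_o²(1−k²)/d_s² = (1−k²)/(1−k⁴)^(2/3) = 0.7181.
Mass saving = 1 − 0.7181 = 28.2 %.

28.2 %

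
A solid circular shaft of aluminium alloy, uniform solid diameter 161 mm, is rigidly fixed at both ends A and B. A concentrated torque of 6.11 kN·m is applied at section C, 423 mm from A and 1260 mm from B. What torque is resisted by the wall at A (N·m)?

With uniform GJ and both ends fixed, compatibility θ_AC = θ_CB gives T_A·a = T_B·b, together with T_A + T_B = T₀.
T_A = T₀·b/(a+b) = 6110·1260/1683 = 4574 N·m; T_B = 1536 N·m.

4570 N·m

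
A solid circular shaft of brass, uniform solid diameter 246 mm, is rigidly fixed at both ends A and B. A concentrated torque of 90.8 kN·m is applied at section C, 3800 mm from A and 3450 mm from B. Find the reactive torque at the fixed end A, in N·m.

43200 N·m

With uniform GJ and both ends fixed, compatibility θ_AC = θ_CB gives T_A·a = T_B·b, together with T_A + T_B = T₀.
T_A = T₀·b/(a+b) = 90800·3450/7250 = 43210 N·m; T_B = 47590 N·m.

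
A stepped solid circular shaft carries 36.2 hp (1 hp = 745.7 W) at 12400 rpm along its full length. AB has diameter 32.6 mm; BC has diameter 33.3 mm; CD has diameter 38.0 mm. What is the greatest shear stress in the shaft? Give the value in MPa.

ω = 2π·12400/60 = 1299 rad/s, so T = P/ω = 36.2×745.7 / 1299 = 20.79 N·m.
Under the same torque, τ_max = 16T/(πd³) is largest where d is smallest — segment AB (d = 32.6 mm).
τ_max = 16·20.79/(π·(0.0326)³) = 3.056×10^6 Pa.

3.06 MPa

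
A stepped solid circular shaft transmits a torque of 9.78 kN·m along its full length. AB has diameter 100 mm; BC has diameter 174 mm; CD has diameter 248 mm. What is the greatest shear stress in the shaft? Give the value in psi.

Under the same torque, τ_max = 16T/(πd³) is largest where d is smallest — segment AB (d = 100 mm).
τ_max = 16·9780/(π·(0.100)³) = 4.981×10^7 Pa.

7220 psi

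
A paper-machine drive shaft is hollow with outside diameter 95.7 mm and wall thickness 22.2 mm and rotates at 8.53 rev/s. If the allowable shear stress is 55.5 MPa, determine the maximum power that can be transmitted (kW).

J = π(d_o⁴ − d_i⁴)/32 = π(0.0957⁴ − 0.0513⁴)/32 = 7.555×10^-6 m⁴.
T_max = τ_allow·J/r = 5.55×10^7 × 7.555×10^-6 / 0.0479 = 8763 N·m.
ω = 2π·8.53 = 53.60 rad/s, so P_max = T_max·ω = 4.696×10^5 W.

470 kW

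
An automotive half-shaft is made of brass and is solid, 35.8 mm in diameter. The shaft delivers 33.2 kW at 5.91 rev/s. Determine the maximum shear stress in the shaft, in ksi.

14.4 ksi

ω = 2π·5.91 = 37.13 rad/s, so T = P/ω = 33.2×10³ / 37.13 = 894.1 N·m.
J = πd⁴/32 = π(0.0358)⁴/32 = 1.613×10^-7 m⁴.
τ_max = T·r/J = 894.1 × 0.0179 / 1.613×10^-7 = 9.924×10^7 Pa.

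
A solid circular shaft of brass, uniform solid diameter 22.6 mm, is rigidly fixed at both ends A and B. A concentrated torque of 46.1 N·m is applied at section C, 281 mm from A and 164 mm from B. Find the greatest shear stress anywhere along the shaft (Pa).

With uniform GJ and both ends fixed, compatibility θ_AC = θ_CB gives T_A·a = T_B·b, together with T_A + T_B = T₀.
T_A = T₀·b/(a+b) = 46.10·164/445.0 = 16.99 N·m; T_B = 29.11 N·m.
τ in each portion: τ_AC = 7.50×10^6 Pa, τ_CB = 1.28×10^7 Pa; maximum is in CB.
τ_max = T_CB·r/J = 29.11·0.0113/2.56×10^-8 = 1.284×10^7 Pa.

1.28e7 Pa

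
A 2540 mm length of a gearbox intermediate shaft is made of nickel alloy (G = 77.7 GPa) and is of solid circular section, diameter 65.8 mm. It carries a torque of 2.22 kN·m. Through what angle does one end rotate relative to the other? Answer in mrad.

J = πd⁴/32 = π(0.0658)⁴/32 = 1.840×10^-6 m⁴.
θ = T·L/(G·J) = 2220 × 2.54 / (77.7×10⁹ × 1.840×10^-6) = 0.03943 rad.

39.4 mrad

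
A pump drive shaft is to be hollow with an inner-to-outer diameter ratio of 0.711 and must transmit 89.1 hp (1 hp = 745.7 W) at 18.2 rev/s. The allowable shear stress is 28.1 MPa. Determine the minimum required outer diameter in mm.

52.1 mm

ω = 2π·18.2 = 114.4 rad/s, so T = P/ω = 89.1×745.7 / 114.4 = 581.0 N·m.
For a hollow shaft with d_i/d_o = 0.711: τ_max = 16T/(π d_o³ (1−k⁴)), so d_o = [16T/(π τ_allow (1−k⁴))]^(1/3) = [16·581.0/(π·2.81×10^7·0.7444)]^(1/3) = 0.05210 m.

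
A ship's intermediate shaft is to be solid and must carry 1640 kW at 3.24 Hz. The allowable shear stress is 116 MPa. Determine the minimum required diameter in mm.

152 mm

ω = 2π·3.24 = 20.36 rad/s, so T = P/ω = 1640×10³ / 20.36 = 80560 N·m.
For a solid shaft τ_max = 16T/(πd³), so d = (16T/(π τ_allow))^(1/3) = (16·80560/(π·1.16×10^8))^(1/3) = 0.1524 m.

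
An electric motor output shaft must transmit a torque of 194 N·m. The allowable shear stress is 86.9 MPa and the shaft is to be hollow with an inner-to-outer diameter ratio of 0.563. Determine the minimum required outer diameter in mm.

23.3 mm

For a hollow shaft with d_i/d_o = 0.563: τ_max = 16T/(π d_o³ (1−k⁴)), so d_o = [16T/(π τ_allow (1−k⁴))]^(1/3) = [16·194.0/(π·8.69×10^7·0.8995)]^(1/3) = 0.02329 m.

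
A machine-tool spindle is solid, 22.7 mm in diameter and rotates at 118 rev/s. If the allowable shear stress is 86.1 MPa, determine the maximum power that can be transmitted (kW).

J = πd⁴/32 = π(0.0227)⁴/32 = 2.607×10^-8 m⁴.
T_max = τ_allow·J/r = 8.61×10^7 × 2.607×10^-8 / 0.0113 = 197.7 N·m.
ω = 2π·118 = 741.4 rad/s, so P_max = T_max·ω = 1.466×10^5 W.

147 kW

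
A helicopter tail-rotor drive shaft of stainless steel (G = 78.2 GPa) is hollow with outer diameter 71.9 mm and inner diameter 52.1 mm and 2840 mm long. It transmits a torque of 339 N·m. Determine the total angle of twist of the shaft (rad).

0.00648 rad

J = π(d_o⁴ − d_i⁴)/32 = π(0.0719⁴ − 0.0521⁴)/32 = 1.900×10^-6 m⁴.
θ = T·L/(G·J) = 339.0 × 2.84 / (78.2×10⁹ × 1.900×10^-6) = 6.479×10^-3 rad.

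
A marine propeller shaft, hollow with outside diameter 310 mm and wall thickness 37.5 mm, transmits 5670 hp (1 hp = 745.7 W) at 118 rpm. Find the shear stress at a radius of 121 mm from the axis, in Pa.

6.82e7 Pa

ω = 2π·118/60 = 12.36 rad/s, so T = P/ω = 5670×745.7 / 12.36 = 342200 N·m.
J = π(d_o⁴ − d_i⁴)/32 = π(0.310⁴ − 0.235⁴)/32 = 6.073×10^-4 m⁴.
Shear stress varies linearly with radius: τ = T·r/J = 342200 × 0.121 / 6.073×10^-4 = 6.818×10^7 Pa.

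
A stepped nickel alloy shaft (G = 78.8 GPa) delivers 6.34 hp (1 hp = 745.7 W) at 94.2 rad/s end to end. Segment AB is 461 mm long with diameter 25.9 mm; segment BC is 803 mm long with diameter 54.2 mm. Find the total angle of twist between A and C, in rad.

0.00725 rad

ω = 94.2 rad/s, so T = P/ω = 6.34×745.7 / 94.20 = 50.19 N·m.
J_AB = π(0.0259)⁴/32 = 4.42×10^-8 m⁴; J_BC = π(0.0542)⁴/32 = 8.47×10^-7 m⁴.
θ = (T/G)·Σ L_i/J_i = (50.19/78.8×10⁹)·(0.461/4.42×10^-8 + 0.803/8.47×10^-7) = 7.250×10^-3 rad.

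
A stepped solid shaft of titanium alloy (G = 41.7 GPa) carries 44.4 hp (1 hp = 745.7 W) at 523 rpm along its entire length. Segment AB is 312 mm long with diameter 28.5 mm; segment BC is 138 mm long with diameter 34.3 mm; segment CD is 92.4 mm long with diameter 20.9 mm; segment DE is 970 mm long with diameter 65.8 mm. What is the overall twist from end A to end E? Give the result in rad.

0.164 rad

ω = 2π·523/60 = 54.77 rad/s, so T = P/ω = 44.4×745.7 / 54.77 = 604.5 N·m.
J_AB = π(0.0285)⁴/32 = 6.48×10^-8 m⁴; J_BC = π(0.0343)⁴/32 = 1.36×10^-7 m⁴; J_CD = π(0.0209)⁴/32 = 1.87×10^-8 m⁴; J_DE = π(0.0658)⁴/32 = 1.84×10^-6 m⁴.
θ = (T/G)·Σ L_i/J_i = (604.5/41.7×10⁹)·(0.312/6.48×10^-8 + 0.138/1.36×10^-7 + 0.0924/1.87×10^-8 + 0.970/1.84×10^-6) = 0.1637 rad.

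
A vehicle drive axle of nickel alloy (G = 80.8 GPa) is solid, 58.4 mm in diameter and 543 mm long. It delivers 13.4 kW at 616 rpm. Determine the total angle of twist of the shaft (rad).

0.00122 rad

ω = 2π·616/60 = 64.51 rad/s, so T = P/ω = 13.4×10³ / 64.51 = 207.7 N·m.
J = πd⁴/32 = π(0.0584)⁴/32 = 1.142×10^-6 m⁴.
θ = T·L/(G·J) = 207.7 × 0.543 / (80.8×10⁹ × 1.142×10^-6) = 1.222×10^-3 rad.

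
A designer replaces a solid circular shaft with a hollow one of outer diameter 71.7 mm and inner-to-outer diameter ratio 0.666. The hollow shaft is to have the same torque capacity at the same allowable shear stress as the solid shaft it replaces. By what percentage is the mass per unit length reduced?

35.6 %

Equal τ_max and T ⇒ the solid shaft needs d_s³ = d_o³(1−k⁴), so d_s = 71.7·(1−0.666⁴)^(1/3) = 66.65 mm.
Area ratio A_h/A_s = d_o²(1−k²)/d_s² = (1−k²)/(1−k⁴)^(2/3) = 0.6439.
Mass saving = 1 − 0.6439 = 35.6 %.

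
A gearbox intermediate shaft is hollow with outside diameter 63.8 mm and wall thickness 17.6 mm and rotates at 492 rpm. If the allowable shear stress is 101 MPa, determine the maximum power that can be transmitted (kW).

J = π(d_o⁴ − d_i⁴)/32 = π(0.0638⁴ − 0.0286⁴)/32 = 1.561×10^-6 m⁴.
T_max = τ_allow·J/r = 1.01×10^8 × 1.561×10^-6 / 0.0319 = 4942 N·m.
ω = 2π·492/60 = 51.52 rad/s, so P_max = T_max·ω = 2.546×10^5 W.

255 kW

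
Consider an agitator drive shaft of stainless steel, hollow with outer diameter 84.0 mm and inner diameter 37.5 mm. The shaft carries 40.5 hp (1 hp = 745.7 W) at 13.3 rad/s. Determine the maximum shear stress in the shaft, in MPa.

ω = 13.3 rad/s, so T = P/ω = 40.5×745.7 / 13.30 = 2271 N·m.
J = π(d_o⁴ − d_i⁴)/32 = π(0.0840⁴ − 0.0375⁴)/32 = 4.694×10^-6 m⁴.
τ_max = T·r/J = 2271 × 0.0420 / 4.694×10^-6 = 2.032×10^7 Pa.

20.3 MPa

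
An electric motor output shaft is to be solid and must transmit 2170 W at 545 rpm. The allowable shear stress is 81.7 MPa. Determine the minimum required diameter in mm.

13.3 mm

ω = 2π·545/60 = 57.07 rad/s, so T = P/ω = 2170 / 57.07 = 38.02 N·m.
For a solid shaft τ_max = 16T/(πd³), so d = (16T/(π τ_allow))^(1/3) = (16·38.02/(π·8.17×10^7))^(1/3) = 0.01333 m.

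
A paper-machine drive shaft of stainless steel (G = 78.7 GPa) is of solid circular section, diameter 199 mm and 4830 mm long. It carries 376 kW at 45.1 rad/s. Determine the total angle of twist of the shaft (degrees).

ω = 45.1 rad/s, so T = P/ω = 376×10³ / 45.10 = 8337 N·m.
J = πd⁴/32 = π(0.199)⁴/32 = 1.540×10^-4 m⁴.
θ = T·L/(G·J) = 8337 × 4.83 / (78.7×10⁹ × 1.540×10^-4) = 3.323×10^-3 rad.

0.190°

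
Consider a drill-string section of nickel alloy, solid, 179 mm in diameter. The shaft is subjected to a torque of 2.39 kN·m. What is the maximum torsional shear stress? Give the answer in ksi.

0.308 ksi

J = πd⁴/32 = π(0.179)⁴/32 = 1.008×10^-4 m⁴.
τ_max = T·r/J = 2390 × 0.0895 / 1.008×10^-4 = 2.122×10^6 Pa.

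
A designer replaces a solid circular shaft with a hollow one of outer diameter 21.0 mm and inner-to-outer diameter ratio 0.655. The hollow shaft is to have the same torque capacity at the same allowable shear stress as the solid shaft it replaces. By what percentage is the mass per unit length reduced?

Equal τ_max and T ⇒ the solid shaft needs d_s³ = d_o³(1−k⁴), so d_s = 21.0·(1−0.655⁴)^(1/3) = 19.62 mm.
Area ratio A_h/A_s = d_o²(1−k²)/d_s² = (1−k²)/(1−k⁴)^(2/3) = 0.6539.
Mass saving = 1 − 0.6539 = 34.6 %.

34.6 %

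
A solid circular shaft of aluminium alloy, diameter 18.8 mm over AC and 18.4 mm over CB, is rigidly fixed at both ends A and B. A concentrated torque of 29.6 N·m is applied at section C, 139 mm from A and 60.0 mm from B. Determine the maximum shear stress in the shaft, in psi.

2390 psi

Compatibility: T_A·a/J_AC = T_B·b/J_CB with T_A + T_B = T₀.
J_AC = 1.23×10^-8 m⁴, J_CB = 1.13×10^-8 m⁴, so T_A = T₀·(J_AC/a)/((J_AC/a)+(J_CB/b)) = 9.470 N·m, T_B = 20.13 N·m.
τ in each portion: τ_AC = 7.26×10^6 Pa, τ_CB = 1.65×10^7 Pa; maximum is in CB.
τ_max = T_CB·r/J = 20.13·0.00920/1.13×10^-8 = 1.646×10^7 Pa.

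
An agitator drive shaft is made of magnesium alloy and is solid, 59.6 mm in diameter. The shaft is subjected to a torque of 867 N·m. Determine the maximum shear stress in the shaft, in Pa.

J = πd⁴/32 = π(0.0596)⁴/32 = 1.239×10^-6 m⁴.
τ_max = T·r/J = 867.0 × 0.0298 / 1.239×10^-6 = 2.086×10^7 Pa.

2.09e7 Pa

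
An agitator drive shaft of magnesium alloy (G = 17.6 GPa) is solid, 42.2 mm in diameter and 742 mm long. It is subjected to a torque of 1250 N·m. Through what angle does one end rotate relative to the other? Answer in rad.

J = πd⁴/32 = π(0.0422)⁴/32 = 3.114×10^-7 m⁴.
θ = T·L/(G·J) = 1250 × 0.742 / (17.6×10⁹ × 3.114×10^-7) = 0.1693 rad.

0.169 rad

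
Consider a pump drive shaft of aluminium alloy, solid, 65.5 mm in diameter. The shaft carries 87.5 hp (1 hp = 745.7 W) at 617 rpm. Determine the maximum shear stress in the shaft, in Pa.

ω = 2π·617/60 = 64.61 rad/s, so T = P/ω = 87.5×745.7 / 64.61 = 1010 N·m.
J = πd⁴/32 = π(0.0655)⁴/32 = 1.807×10^-6 m⁴.
τ_max = T·r/J = 1010 × 0.0328 / 1.807×10^-6 = 1.830×10^7 Pa.

1.83e7 Pa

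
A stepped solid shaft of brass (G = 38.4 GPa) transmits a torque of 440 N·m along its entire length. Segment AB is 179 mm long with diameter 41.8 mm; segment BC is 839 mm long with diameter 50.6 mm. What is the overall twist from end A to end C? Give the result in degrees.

J_AB = π(0.0418)⁴/32 = 3.00×10^-7 m⁴; J_BC = π(0.0506)⁴/32 = 6.44×10^-7 m⁴.
θ = (T/G)·Σ L_i/J_i = (440.0/38.4×10⁹)·(0.179/3.00×10^-7 + 0.839/6.44×10^-7) = 0.02178 rad.

1.25°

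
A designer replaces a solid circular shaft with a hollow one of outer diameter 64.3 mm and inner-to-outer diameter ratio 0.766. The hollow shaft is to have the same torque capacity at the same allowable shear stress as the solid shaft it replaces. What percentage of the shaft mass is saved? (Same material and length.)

45.2 %

Equal τ_max and T ⇒ the solid shaft needs d_s³ = d_o³(1−k⁴), so d_s = 64.3·(1−0.766⁴)^(1/3) = 55.86 mm.
Area ratio A_h/A_s = d_o²(1−k²)/d_s² = (1−k²)/(1−k⁴)^(2/3) = 0.5475.
Mass saving = 1 − 0.5475 = 45.2 %.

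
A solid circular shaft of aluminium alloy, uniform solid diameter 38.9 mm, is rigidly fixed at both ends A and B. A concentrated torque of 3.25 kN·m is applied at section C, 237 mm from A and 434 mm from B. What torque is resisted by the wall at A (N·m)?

With uniform GJ and both ends fixed, compatibility θ_AC = θ_CB gives T_A·a = T_B·b, together with T_A + T_B = T₀.
T_A = T₀·b/(a+b) = 3250·434/671.0 = 2102 N·m; T_B = 1148 N·m.

2100 N·m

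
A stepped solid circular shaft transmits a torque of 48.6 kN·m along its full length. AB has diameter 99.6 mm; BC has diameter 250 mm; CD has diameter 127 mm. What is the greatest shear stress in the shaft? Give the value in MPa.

Under the same torque, τ_max = 16T/(πd³) is largest where d is smallest — segment AB (d = 99.6 mm).
τ_max = 16·48600/(π·(0.0996)³) = 2.505×10^8 Pa.

251 MPa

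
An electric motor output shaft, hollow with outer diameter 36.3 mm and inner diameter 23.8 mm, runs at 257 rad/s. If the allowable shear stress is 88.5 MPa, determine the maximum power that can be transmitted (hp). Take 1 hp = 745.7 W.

J = π(d_o⁴ − d_i⁴)/32 = π(0.0363⁴ − 0.0238⁴)/32 = 1.390×10^-7 m⁴.
T_max = τ_allow·J/r = 8.85×10^7 × 1.390×10^-7 / 0.0181 = 677.6 N·m.
ω = 257 rad/s, so P_max = T_max·ω = 1.741×10^5 W.

234 hp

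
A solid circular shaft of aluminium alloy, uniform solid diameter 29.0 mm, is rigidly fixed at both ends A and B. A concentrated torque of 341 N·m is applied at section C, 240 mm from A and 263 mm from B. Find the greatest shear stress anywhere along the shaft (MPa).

37.2 MPa

With uniform GJ and both ends fixed, compatibility θ_AC = θ_CB gives T_A·a = T_B·b, together with T_A + T_B = T₀.
T_A = T₀·b/(a+b) = 341.0·263/503.0 = 178.3 N·m; T_B = 162.7 N·m.
τ in each portion: τ_AC = 3.72×10^7 Pa, τ_CB = 3.40×10^7 Pa; maximum is in AC.
τ_max = T_AC·r/J = 178.3·0.0145/6.94×10^-8 = 3.723×10^7 Pa.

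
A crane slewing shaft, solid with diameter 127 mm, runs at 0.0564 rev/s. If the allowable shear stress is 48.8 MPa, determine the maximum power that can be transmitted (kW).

J = πd⁴/32 = π(0.127)⁴/32 = 2.554×10^-5 m⁴.
T_max = τ_allow·J/r = 4.88×10^7 × 2.554×10^-5 / 0.0635 = 19630 N·m.
ω = 2π·0.0564 = 0.3544 rad/s, so P_max = T_max·ω = 6955 W.

6.96 kW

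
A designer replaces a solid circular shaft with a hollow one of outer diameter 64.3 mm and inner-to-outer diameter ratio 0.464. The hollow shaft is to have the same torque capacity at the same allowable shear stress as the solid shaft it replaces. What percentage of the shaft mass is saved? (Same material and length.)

Equal τ_max and T ⇒ the solid shaft needs d_s³ = d_o³(1−k⁴), so d_s = 64.3·(1−0.464⁴)^(1/3) = 63.29 mm.
Area ratio A_h/A_s = d_o²(1−k²)/d_s² = (1−k²)/(1−k⁴)^(2/3) = 0.8099.
Mass saving = 1 − 0.8099 = 19.0 %.

19.0 %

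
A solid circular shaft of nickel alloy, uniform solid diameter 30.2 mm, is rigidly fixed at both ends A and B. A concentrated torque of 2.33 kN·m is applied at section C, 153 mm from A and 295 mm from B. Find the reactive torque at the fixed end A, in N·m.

With uniform GJ and both ends fixed, compatibility θ_AC = θ_CB gives T_A·a = T_B·b, together with T_A + T_B = T₀.
T_A = T₀·b/(a+b) = 2330·295/448.0 = 1534 N·m; T_B = 795.7 N·m.

1530 N·m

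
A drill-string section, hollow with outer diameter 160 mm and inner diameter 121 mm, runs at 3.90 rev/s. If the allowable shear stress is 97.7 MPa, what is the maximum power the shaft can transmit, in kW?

1300 kW

J = π(d_o⁴ − d_i⁴)/32 = π(0.160⁴ − 0.121⁴)/32 = 4.330×10^-5 m⁴.
T_max = τ_allow·J/r = 9.77×10^7 × 4.330×10^-5 / 0.0800 = 52870 N·m.
ω = 2π·3.90 = 24.50 rad/s, so P_max = T_max·ω = 1.296×10^6 W.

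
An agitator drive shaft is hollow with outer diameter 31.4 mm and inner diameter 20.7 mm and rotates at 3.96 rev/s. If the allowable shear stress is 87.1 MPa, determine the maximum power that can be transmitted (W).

10700 W

J = π(d_o⁴ − d_i⁴)/32 = π(0.0314⁴ − 0.0207⁴)/32 = 7.741×10^-8 m⁴.
T_max = τ_allow·J/r = 8.71×10^7 × 7.741×10^-8 / 0.0157 = 429.5 N·m.
ω = 2π·3.96 = 24.88 rad/s, so P_max = T_max·ω = 1.069×10^4 W.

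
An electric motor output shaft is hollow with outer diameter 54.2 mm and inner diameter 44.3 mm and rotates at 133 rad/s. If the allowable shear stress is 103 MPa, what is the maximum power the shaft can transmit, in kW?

J = π(d_o⁴ − d_i⁴)/32 = π(0.0542⁴ − 0.0443⁴)/32 = 4.691×10^-7 m⁴.
T_max = τ_allow·J/r = 1.03×10^8 × 4.691×10^-7 / 0.0271 = 1783 N·m.
ω = 133 rad/s, so P_max = T_max·ω = 2.371×10^5 W.

237 kW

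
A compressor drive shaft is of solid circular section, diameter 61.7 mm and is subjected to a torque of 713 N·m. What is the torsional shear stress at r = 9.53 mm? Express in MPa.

4.78 MPa

J = πd⁴/32 = π(0.0617)⁴/32 = 1.423×10^-6 m⁴.
Shear stress varies linearly with radius: τ = T·r/J = 713.0 × 0.00953 / 1.423×10^-6 = 4.776×10^6 Pa.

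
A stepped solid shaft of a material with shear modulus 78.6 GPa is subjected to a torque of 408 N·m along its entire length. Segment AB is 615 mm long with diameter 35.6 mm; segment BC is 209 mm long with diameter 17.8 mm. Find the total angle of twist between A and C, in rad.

0.130 rad

J_AB = π(0.0356)⁴/32 = 1.58×10^-7 m⁴; J_BC = π(0.0178)⁴/32 = 9.86×10^-9 m⁴.
θ = (T/G)·Σ L_i/J_i = (408.0/78.6×10⁹)·(0.615/1.58×10^-7 + 0.209/9.86×10^-9) = 0.1303 rad.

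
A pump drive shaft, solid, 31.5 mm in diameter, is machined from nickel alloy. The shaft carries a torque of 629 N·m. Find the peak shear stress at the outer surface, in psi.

14900 psi

J = πd⁴/32 = π(0.0315)⁴/32 = 9.666×10^-8 m⁴.
τ_max = T·r/J = 629.0 × 0.0158 / 9.666×10^-8 = 1.025×10^8 Pa.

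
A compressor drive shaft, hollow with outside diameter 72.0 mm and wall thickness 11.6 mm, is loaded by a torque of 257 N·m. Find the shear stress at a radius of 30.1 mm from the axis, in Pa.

J = π(d_o⁴ − d_i⁴)/32 = π(0.0720⁴ − 0.0488⁴)/32 = 2.082×10^-6 m⁴.
Shear stress varies linearly with radius: τ = T·r/J = 257.0 × 0.0301 / 2.082×10^-6 = 3.716×10^6 Pa.

3.72e6 Pa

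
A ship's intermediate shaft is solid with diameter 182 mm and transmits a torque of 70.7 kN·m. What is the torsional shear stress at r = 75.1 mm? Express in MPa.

49.3 MPa

J = πd⁴/32 = π(0.182)⁴/32 = 1.077×10^-4 m⁴.
Shear stress varies linearly with radius: τ = T·r/J = 70700 × 0.0751 / 1.077×10^-4 = 4.929×10^7 Pa.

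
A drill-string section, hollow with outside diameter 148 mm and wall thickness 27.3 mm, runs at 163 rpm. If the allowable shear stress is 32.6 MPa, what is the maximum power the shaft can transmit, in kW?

J = π(d_o⁴ − d_i⁴)/32 = π(0.148⁴ − 0.0934⁴)/32 = 3.963×10^-5 m⁴.
T_max = τ_allow·J/r = 3.26×10^7 × 3.963×10^-5 / 0.0740 = 17460 N·m.
ω = 2π·163/60 = 17.07 rad/s, so P_max = T_max·ω = 2.980×10^5 W.

298 kW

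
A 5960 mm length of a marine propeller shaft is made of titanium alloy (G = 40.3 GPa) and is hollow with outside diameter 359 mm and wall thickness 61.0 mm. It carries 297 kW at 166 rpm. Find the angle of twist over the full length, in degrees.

0.110°

ω = 2π·166/60 = 17.38 rad/s, so T = P/ω = 297×10³ / 17.38 = 17090 N·m.
J = π(d_o⁴ − d_i⁴)/32 = π(0.359⁴ − 0.237⁴)/32 = 1.321×10^-3 m⁴.
θ = T·L/(G·J) = 17090 × 5.96 / (40.3×10⁹ × 1.321×10^-3) = 1.913×10^-3 rad.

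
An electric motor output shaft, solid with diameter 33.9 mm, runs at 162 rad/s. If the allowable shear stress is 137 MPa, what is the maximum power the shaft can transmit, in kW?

J = πd⁴/32 = π(0.0339)⁴/32 = 1.297×10^-7 m⁴.
T_max = τ_allow·J/r = 1.37×10^8 × 1.297×10^-7 / 0.0169 = 1048 N·m.
ω = 162 rad/s, so P_max = T_max·ω = 1.698×10^5 W.

170 kW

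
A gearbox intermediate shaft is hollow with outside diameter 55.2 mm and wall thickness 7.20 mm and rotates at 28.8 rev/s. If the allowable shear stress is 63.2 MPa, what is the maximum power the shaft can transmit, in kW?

J = π(d_o⁴ − d_i⁴)/32 = π(0.0552⁴ − 0.0408⁴)/32 = 6.395×10^-7 m⁴.
T_max = τ_allow·J/r = 6.32×10^7 × 6.395×10^-7 / 0.0276 = 1464 N·m.
ω = 2π·28.8 = 181.0 rad/s, so P_max = T_max·ω = 2.650×10^5 W.

265 kW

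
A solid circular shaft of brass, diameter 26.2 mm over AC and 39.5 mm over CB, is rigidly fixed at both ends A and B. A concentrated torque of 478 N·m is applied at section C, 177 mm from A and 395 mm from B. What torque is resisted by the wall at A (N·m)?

144 N·m

Compatibility: T_A·a/J_AC = T_B·b/J_CB with T_A + T_B = T₀.
J_AC = 4.63×10^-8 m⁴, J_CB = 2.39×10^-7 m⁴, so T_A = T₀·(J_AC/a)/((J_AC/a)+(J_CB/b)) = 144.2 N·m, T_B = 333.8 N·m.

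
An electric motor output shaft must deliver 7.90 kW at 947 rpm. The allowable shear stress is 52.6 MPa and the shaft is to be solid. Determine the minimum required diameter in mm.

19.8 mm

ω = 2π·947/60 = 99.17 rad/s, so T = P/ω = 7.90×10³ / 99.17 = 79.66 N·m.
For a solid shaft τ_max = 16T/(πd³), so d = (16T/(π τ_allow))^(1/3) = (16·79.66/(π·5.26×10^7))^(1/3) = 0.01976 m.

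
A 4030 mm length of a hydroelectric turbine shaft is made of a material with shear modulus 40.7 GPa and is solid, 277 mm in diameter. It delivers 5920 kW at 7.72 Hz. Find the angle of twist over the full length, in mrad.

20.9 mrad

ω = 2π·7.72 = 48.51 rad/s, so T = P/ω = 5920×10³ / 48.51 = 122000 N·m.
J = πd⁴/32 = π(0.277)⁴/32 = 5.780×10^-4 m⁴.
θ = T·L/(G·J) = 122000 × 4.03 / (40.7×10⁹ × 5.780×10^-4) = 0.02091 rad.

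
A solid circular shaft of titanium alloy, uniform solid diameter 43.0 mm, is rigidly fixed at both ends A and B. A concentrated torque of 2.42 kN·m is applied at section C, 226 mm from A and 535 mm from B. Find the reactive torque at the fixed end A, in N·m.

1700 N·m

With uniform GJ and both ends fixed, compatibility θ_AC = θ_CB gives T_A·a = T_B·b, together with T_A + T_B = T₀.
T_A = T₀·b/(a+b) = 2420·535/761.0 = 1701 N·m; T_B = 718.7 N·m.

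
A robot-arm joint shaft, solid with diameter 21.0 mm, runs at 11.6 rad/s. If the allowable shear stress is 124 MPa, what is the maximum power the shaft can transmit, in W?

2620 W

J = πd⁴/32 = π(0.0210)⁴/32 = 1.909×10^-8 m⁴.
T_max = τ_allow·J/r = 1.24×10^8 × 1.909×10^-8 / 0.0105 = 225.5 N·m.
ω = 11.6 rad/s, so P_max = T_max·ω = 2616 W.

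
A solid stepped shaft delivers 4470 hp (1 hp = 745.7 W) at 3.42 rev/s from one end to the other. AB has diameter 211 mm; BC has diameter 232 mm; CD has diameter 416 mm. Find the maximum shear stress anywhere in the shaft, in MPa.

84.1 MPa

ω = 2π·3.42 = 21.49 rad/s, so T = P/ω = 4470×745.7 / 21.49 = 155100 N·m.
Under the same torque, τ_max = 16T/(πd³) is largest where d is smallest — segment AB (d = 211 mm).
τ_max = 16·155100/(π·(0.211)³) = 8.410×10^7 Pa.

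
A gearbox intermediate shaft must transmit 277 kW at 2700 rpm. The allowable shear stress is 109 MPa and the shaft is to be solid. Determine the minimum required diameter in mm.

35.8 mm

ω = 2π·2700/60 = 282.7 rad/s, so T = P/ω = 277×10³ / 282.7 = 979.7 N·m.
For a solid shaft τ_max = 16T/(πd³), so d = (16T/(π τ_allow))^(1/3) = (16·979.7/(π·1.09×10^8))^(1/3) = 0.03577 m.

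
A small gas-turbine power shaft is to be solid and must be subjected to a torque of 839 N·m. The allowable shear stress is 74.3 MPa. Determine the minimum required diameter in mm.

38.6 mm

For a solid shaft τ_max = 16T/(πd³), so d = (16T/(π τ_allow))^(1/3) = (16·839.0/(π·7.43×10^7))^(1/3) = 0.03860 m.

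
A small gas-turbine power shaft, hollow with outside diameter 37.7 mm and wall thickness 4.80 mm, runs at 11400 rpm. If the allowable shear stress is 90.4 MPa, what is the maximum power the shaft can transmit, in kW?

785 kW

J = π(d_o⁴ − d_i⁴)/32 = π(0.0377⁴ − 0.0281⁴)/32 = 1.371×10^-7 m⁴.
T_max = τ_allow·J/r = 9.04×10^7 × 1.371×10^-7 / 0.0189 = 657.5 N·m.
ω = 2π·11400/60 = 1194 rad/s, so P_max = T_max·ω = 7.850×10^5 W.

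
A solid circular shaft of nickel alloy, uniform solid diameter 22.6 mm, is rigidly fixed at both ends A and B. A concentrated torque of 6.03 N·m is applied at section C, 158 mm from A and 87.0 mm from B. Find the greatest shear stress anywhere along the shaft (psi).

With uniform GJ and both ends fixed, compatibility θ_AC = θ_CB gives T_A·a = T_B·b, together with T_A + T_B = T₀.
T_A = T₀·b/(a+b) = 6.030·87.0/245.0 = 2.141 N·m; T_B = 3.889 N·m.
τ in each portion: τ_AC = 9.45×10^5 Pa, τ_CB = 1.72×10^6 Pa; maximum is in CB.
τ_max = T_CB·r/J = 3.889·0.0113/2.56×10^-8 = 1.716×10^6 Pa.

249 psi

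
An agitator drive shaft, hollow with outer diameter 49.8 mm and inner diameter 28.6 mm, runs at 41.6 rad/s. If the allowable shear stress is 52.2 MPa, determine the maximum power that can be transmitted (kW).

46.9 kW

J = π(d_o⁴ − d_i⁴)/32 = π(0.0498⁴ − 0.0286⁴)/32 = 5.381×10^-7 m⁴.
T_max = τ_allow·J/r = 5.22×10^7 × 5.381×10^-7 / 0.0249 = 1128 N·m.
ω = 41.6 rad/s, so P_max = T_max·ω = 4.693×10^4 W.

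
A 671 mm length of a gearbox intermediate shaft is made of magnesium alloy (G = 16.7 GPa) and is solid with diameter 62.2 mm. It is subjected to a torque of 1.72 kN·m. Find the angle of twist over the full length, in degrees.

J = πd⁴/32 = π(0.0622)⁴/32 = 1.469×10^-6 m⁴.
θ = T·L/(G·J) = 1720 × 0.671 / (16.7×10⁹ × 1.469×10^-6) = 0.04703 rad.

2.69°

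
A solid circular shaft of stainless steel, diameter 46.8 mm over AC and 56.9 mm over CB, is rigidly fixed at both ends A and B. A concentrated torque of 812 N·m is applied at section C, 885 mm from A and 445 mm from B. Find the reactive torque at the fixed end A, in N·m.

152 N·m

Compatibility: T_A·a/J_AC = T_B·b/J_CB with T_A + T_B = T₀.
J_AC = 4.71×10^-7 m⁴, J_CB = 1.03×10^-6 m⁴, so T_A = T₀·(J_AC/a)/((J_AC/a)+(J_CB/b)) = 151.9 N·m, T_B = 660.1 N·m.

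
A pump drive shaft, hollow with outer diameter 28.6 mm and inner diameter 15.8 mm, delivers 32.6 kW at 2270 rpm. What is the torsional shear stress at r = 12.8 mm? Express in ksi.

4.27 ksi

ω = 2π·2270/60 = 237.7 rad/s, so T = P/ω = 32.6×10³ / 237.7 = 137.1 N·m.
J = π(d_o⁴ − d_i⁴)/32 = π(0.0286⁴ − 0.0158⁴)/32 = 5.957×10^-8 m⁴.
Shear stress varies linearly with radius: τ = T·r/J = 137.1 × 0.0128 / 5.957×10^-8 = 2.947×10^7 Pa.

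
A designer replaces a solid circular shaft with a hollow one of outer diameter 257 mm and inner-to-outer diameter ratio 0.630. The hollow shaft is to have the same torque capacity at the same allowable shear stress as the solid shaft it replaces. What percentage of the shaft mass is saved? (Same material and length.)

Equal τ_max and T ⇒ the solid shaft needs d_s³ = d_o³(1−k⁴), so d_s = 257·(1−0.630⁴)^(1/3) = 242.7 mm.
Area ratio A_h/A_s = d_o²(1−k²)/d_s² = (1−k²)/(1−k⁴)^(2/3) = 0.6761.
Mass saving = 1 − 0.6761 = 32.4 %.

32.4 %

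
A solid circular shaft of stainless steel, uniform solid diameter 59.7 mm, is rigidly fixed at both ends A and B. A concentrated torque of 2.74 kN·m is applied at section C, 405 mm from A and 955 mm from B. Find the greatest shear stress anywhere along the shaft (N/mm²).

46.1 N/mm²

With uniform GJ and both ends fixed, compatibility θ_AC = θ_CB gives T_A·a = T_B·b, together with T_A + T_B = T₀.
T_A = T₀·b/(a+b) = 2740·955/1360 = 1924 N·m; T_B = 816.0 N·m.
τ in each portion: τ_AC = 4.61×10^7 Pa, τ_CB = 1.95×10^7 Pa; maximum is in AC.
τ_max = T_AC·r/J = 1924·0.0299/1.25×10^-6 = 4.605×10^7 Pa.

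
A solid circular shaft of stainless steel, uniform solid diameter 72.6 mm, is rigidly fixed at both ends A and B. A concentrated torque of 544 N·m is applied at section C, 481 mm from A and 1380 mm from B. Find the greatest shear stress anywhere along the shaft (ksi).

With uniform GJ and both ends fixed, compatibility θ_AC = θ_CB gives T_A·a = T_B·b, together with T_A + T_B = T₀.
T_A = T₀·b/(a+b) = 544.0·1380/1861 = 403.4 N·m; T_B = 140.6 N·m.
τ in each portion: τ_AC = 5.37×10^6 Pa, τ_CB = 1.87×10^6 Pa; maximum is in AC.
τ_max = T_AC·r/J = 403.4·0.0363/2.73×10^-6 = 5.369×10^6 Pa.

0.779 ksi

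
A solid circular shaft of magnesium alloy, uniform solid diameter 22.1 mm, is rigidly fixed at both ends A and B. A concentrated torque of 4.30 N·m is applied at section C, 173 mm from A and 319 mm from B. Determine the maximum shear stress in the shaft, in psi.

With uniform GJ and both ends fixed, compatibility θ_AC = θ_CB gives T_A·a = T_B·b, together with T_A + T_B = T₀.
T_A = T₀·b/(a+b) = 4.300·319/492.0 = 2.788 N·m; T_B = 1.512 N·m.
τ in each portion: τ_AC = 1.32×10^6 Pa, τ_CB = 7.13×10^5 Pa; maximum is in AC.
τ_max = T_AC·r/J = 2.788·0.0111/2.34×10^-8 = 1.315×10^6 Pa.

191 psi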